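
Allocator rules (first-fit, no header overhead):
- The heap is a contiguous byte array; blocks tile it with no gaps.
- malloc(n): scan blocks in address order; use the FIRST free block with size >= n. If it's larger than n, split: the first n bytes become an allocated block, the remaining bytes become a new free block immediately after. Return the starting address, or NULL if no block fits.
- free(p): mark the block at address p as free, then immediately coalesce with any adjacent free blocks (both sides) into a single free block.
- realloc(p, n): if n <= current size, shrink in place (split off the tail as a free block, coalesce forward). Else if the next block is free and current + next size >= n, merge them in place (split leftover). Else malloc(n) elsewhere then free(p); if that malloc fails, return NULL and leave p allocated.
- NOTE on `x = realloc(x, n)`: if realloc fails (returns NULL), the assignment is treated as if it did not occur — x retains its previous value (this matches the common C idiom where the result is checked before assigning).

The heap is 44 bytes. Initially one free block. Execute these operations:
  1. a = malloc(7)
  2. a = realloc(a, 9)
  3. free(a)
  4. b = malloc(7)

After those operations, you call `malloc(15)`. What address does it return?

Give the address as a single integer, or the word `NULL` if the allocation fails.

Answer: 7

Derivation:
Op 1: a = malloc(7) -> a = 0; heap: [0-6 ALLOC][7-43 FREE]
Op 2: a = realloc(a, 9) -> a = 0; heap: [0-8 ALLOC][9-43 FREE]
Op 3: free(a) -> (freed a); heap: [0-43 FREE]
Op 4: b = malloc(7) -> b = 0; heap: [0-6 ALLOC][7-43 FREE]
malloc(15): first-fit scan over [0-6 ALLOC][7-43 FREE] -> 7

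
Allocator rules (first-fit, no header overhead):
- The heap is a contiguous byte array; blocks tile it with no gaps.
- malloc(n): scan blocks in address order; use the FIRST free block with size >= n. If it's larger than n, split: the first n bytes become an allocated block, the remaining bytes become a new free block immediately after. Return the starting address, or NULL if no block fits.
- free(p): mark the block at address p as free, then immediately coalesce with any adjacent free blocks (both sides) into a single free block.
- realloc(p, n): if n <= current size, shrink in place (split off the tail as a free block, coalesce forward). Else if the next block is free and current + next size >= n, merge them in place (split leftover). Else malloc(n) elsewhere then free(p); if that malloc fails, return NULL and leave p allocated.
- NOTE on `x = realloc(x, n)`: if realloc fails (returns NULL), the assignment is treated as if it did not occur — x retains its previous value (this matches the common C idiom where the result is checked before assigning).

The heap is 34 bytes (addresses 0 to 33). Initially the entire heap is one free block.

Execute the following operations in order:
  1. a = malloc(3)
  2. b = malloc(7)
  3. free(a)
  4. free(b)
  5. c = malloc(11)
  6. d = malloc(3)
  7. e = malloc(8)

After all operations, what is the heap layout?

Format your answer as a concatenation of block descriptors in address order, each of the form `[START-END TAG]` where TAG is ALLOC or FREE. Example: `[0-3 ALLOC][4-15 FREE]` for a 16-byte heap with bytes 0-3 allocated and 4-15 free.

Op 1: a = malloc(3) -> a = 0; heap: [0-2 ALLOC][3-33 FREE]
Op 2: b = malloc(7) -> b = 3; heap: [0-2 ALLOC][3-9 ALLOC][10-33 FREE]
Op 3: free(a) -> (freed a); heap: [0-2 FREE][3-9 ALLOC][10-33 FREE]
Op 4: free(b) -> (freed b); heap: [0-33 FREE]
Op 5: c = malloc(11) -> c = 0; heap: [0-10 ALLOC][11-33 FREE]
Op 6: d = malloc(3) -> d = 11; heap: [0-10 ALLOC][11-13 ALLOC][14-33 FREE]
Op 7: e = malloc(8) -> e = 14; heap: [0-10 ALLOC][11-13 ALLOC][14-21 ALLOC][22-33 FREE]

Answer: [0-10 ALLOC][11-13 ALLOC][14-21 ALLOC][22-33 FREE]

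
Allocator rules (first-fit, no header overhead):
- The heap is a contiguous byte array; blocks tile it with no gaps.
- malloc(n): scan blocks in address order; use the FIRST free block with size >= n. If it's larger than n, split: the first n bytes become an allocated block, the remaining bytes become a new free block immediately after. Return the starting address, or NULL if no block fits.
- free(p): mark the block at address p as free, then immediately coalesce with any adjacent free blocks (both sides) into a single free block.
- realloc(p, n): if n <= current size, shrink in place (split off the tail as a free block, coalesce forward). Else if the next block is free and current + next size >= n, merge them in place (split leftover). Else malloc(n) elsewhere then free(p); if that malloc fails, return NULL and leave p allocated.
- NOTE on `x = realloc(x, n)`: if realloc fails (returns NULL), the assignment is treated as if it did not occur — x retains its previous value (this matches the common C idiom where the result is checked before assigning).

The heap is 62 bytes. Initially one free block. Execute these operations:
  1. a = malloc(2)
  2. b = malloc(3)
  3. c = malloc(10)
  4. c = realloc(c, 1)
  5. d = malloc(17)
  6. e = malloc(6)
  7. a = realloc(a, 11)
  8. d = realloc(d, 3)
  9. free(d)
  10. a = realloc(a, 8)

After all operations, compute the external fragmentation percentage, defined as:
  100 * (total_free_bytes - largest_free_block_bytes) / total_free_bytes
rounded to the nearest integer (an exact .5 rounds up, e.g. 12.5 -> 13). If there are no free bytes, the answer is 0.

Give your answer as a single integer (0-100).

Answer: 43

Derivation:
Op 1: a = malloc(2) -> a = 0; heap: [0-1 ALLOC][2-61 FREE]
Op 2: b = malloc(3) -> b = 2; heap: [0-1 ALLOC][2-4 ALLOC][5-61 FREE]
Op 3: c = malloc(10) -> c = 5; heap: [0-1 ALLOC][2-4 ALLOC][5-14 ALLOC][15-61 FREE]
Op 4: c = realloc(c, 1) -> c = 5; heap: [0-1 ALLOC][2-4 ALLOC][5-5 ALLOC][6-61 FREE]
Op 5: d = malloc(17) -> d = 6; heap: [0-1 ALLOC][2-4 ALLOC][5-5 ALLOC][6-22 ALLOC][23-61 FREE]
Op 6: e = malloc(6) -> e = 23; heap: [0-1 ALLOC][2-4 ALLOC][5-5 ALLOC][6-22 ALLOC][23-28 ALLOC][29-61 FREE]
Op 7: a = realloc(a, 11) -> a = 29; heap: [0-1 FREE][2-4 ALLOC][5-5 ALLOC][6-22 ALLOC][23-28 ALLOC][29-39 ALLOC][40-61 FREE]
Op 8: d = realloc(d, 3) -> d = 6; heap: [0-1 FREE][2-4 ALLOC][5-5 ALLOC][6-8 ALLOC][9-22 FREE][23-28 ALLOC][29-39 ALLOC][40-61 FREE]
Op 9: free(d) -> (freed d); heap: [0-1 FREE][2-4 ALLOC][5-5 ALLOC][6-22 FREE][23-28 ALLOC][29-39 ALLOC][40-61 FREE]
Op 10: a = realloc(a, 8) -> a = 29; heap: [0-1 FREE][2-4 ALLOC][5-5 ALLOC][6-22 FREE][23-28 ALLOC][29-36 ALLOC][37-61 FREE]
Free blocks: [2 17 25] total_free=44 largest=25 -> 100*(44-25)/44 = 1900/44 ≈ 43.182 -> rounds to 43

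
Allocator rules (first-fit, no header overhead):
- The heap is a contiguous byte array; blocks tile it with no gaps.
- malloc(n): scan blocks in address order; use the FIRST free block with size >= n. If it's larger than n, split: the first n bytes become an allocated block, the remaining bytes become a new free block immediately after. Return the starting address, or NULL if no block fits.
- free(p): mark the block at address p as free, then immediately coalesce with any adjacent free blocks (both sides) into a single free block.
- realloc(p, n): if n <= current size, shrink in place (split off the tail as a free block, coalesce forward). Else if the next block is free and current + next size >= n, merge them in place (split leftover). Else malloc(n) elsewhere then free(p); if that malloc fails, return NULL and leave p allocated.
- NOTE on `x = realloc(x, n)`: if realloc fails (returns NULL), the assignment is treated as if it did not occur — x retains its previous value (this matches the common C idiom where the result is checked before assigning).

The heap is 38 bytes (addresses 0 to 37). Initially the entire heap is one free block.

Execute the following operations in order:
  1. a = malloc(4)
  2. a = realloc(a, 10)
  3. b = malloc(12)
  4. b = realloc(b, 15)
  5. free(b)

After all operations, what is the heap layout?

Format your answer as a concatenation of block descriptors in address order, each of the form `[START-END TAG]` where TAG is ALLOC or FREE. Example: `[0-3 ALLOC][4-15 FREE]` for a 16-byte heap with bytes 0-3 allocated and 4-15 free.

Op 1: a = malloc(4) -> a = 0; heap: [0-3 ALLOC][4-37 FREE]
Op 2: a = realloc(a, 10) -> a = 0; heap: [0-9 ALLOC][10-37 FREE]
Op 3: b = malloc(12) -> b = 10; heap: [0-9 ALLOC][10-21 ALLOC][22-37 FREE]
Op 4: b = realloc(b, 15) -> b = 10; heap: [0-9 ALLOC][10-24 ALLOC][25-37 FREE]
Op 5: free(b) -> (freed b); heap: [0-9 ALLOC][10-37 FREE]

Answer: [0-9 ALLOC][10-37 FREE]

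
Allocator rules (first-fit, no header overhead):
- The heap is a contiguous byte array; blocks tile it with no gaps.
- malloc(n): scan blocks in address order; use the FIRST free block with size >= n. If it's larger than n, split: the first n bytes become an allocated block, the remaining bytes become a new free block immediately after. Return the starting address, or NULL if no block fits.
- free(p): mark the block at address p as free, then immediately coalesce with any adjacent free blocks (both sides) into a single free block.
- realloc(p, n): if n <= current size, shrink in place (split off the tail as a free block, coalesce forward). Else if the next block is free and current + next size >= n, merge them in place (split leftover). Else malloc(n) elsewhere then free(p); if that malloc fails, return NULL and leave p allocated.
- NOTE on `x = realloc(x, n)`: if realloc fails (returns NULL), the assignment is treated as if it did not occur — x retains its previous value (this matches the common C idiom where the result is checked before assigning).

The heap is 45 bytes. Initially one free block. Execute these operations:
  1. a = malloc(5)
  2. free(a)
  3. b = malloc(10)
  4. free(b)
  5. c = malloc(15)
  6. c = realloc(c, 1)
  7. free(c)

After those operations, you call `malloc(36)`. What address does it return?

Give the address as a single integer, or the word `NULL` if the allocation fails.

Answer: 0

Derivation:
Op 1: a = malloc(5) -> a = 0; heap: [0-4 ALLOC][5-44 FREE]
Op 2: free(a) -> (freed a); heap: [0-44 FREE]
Op 3: b = malloc(10) -> b = 0; heap: [0-9 ALLOC][10-44 FREE]
Op 4: free(b) -> (freed b); heap: [0-44 FREE]
Op 5: c = malloc(15) -> c = 0; heap: [0-14 ALLOC][15-44 FREE]
Op 6: c = realloc(c, 1) -> c = 0; heap: [0-0 ALLOC][1-44 FREE]
Op 7: free(c) -> (freed c); heap: [0-44 FREE]
malloc(36): first-fit scan over [0-44 FREE] -> 0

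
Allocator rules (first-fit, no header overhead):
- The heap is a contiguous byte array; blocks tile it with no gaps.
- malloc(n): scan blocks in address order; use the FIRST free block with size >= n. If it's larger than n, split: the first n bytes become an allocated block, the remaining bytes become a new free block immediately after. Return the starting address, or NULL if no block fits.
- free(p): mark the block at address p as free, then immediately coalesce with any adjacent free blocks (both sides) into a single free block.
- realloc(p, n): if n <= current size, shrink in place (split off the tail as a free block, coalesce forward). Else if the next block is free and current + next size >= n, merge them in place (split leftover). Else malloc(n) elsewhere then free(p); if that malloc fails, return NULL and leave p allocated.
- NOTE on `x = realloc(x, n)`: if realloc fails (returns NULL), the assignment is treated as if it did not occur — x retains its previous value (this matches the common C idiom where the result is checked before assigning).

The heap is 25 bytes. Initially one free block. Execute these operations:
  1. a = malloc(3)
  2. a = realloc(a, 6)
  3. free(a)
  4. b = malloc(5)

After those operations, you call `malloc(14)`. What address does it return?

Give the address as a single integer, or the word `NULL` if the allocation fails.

Op 1: a = malloc(3) -> a = 0; heap: [0-2 ALLOC][3-24 FREE]
Op 2: a = realloc(a, 6) -> a = 0; heap: [0-5 ALLOC][6-24 FREE]
Op 3: free(a) -> (freed a); heap: [0-24 FREE]
Op 4: b = malloc(5) -> b = 0; heap: [0-4 ALLOC][5-24 FREE]
malloc(14): first-fit scan over [0-4 ALLOC][5-24 FREE] -> 5

Answer: 5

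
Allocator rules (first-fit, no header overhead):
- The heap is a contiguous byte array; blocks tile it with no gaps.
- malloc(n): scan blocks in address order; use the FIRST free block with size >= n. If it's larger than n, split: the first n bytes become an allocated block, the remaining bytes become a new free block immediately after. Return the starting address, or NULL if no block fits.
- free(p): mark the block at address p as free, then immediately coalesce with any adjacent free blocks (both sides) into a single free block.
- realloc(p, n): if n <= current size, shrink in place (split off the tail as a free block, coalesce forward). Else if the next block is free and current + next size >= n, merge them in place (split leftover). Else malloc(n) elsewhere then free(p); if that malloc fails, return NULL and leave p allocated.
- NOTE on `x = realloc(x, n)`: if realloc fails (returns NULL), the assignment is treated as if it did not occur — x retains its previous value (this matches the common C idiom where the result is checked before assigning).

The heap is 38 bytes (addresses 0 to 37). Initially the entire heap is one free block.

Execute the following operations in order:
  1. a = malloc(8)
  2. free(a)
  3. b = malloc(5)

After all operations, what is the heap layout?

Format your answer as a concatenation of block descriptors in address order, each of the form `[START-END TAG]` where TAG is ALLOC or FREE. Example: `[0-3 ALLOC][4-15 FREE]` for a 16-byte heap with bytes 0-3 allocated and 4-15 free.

Op 1: a = malloc(8) -> a = 0; heap: [0-7 ALLOC][8-37 FREE]
Op 2: free(a) -> (freed a); heap: [0-37 FREE]
Op 3: b = malloc(5) -> b = 0; heap: [0-4 ALLOC][5-37 FREE]

Answer: [0-4 ALLOC][5-37 FREE]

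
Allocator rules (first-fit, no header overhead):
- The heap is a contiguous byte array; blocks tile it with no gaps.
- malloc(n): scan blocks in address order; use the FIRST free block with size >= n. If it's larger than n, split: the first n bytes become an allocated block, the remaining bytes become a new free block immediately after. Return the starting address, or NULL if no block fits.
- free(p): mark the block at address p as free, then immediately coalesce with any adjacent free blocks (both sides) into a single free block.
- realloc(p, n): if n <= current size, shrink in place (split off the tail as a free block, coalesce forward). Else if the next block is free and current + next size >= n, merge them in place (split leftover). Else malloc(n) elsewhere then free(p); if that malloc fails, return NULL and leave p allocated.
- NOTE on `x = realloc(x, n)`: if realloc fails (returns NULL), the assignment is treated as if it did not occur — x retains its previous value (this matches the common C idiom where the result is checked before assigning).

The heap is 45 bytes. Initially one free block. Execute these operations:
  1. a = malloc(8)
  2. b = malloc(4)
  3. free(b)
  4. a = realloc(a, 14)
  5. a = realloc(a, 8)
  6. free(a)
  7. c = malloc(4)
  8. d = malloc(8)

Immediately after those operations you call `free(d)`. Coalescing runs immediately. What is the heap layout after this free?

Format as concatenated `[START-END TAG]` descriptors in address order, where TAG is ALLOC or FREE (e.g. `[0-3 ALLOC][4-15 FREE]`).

Op 1: a = malloc(8) -> a = 0; heap: [0-7 ALLOC][8-44 FREE]
Op 2: b = malloc(4) -> b = 8; heap: [0-7 ALLOC][8-11 ALLOC][12-44 FREE]
Op 3: free(b) -> (freed b); heap: [0-7 ALLOC][8-44 FREE]
Op 4: a = realloc(a, 14) -> a = 0; heap: [0-13 ALLOC][14-44 FREE]
Op 5: a = realloc(a, 8) -> a = 0; heap: [0-7 ALLOC][8-44 FREE]
Op 6: free(a) -> (freed a); heap: [0-44 FREE]
Op 7: c = malloc(4) -> c = 0; heap: [0-3 ALLOC][4-44 FREE]
Op 8: d = malloc(8) -> d = 4; heap: [0-3 ALLOC][4-11 ALLOC][12-44 FREE]
free(d): d = 4 -> block [4-11 ALLOC]; mark free, coalesce with adjacent free neighbors -> [0-3 ALLOC][4-44 FREE]

Answer: [0-3 ALLOC][4-44 FREE]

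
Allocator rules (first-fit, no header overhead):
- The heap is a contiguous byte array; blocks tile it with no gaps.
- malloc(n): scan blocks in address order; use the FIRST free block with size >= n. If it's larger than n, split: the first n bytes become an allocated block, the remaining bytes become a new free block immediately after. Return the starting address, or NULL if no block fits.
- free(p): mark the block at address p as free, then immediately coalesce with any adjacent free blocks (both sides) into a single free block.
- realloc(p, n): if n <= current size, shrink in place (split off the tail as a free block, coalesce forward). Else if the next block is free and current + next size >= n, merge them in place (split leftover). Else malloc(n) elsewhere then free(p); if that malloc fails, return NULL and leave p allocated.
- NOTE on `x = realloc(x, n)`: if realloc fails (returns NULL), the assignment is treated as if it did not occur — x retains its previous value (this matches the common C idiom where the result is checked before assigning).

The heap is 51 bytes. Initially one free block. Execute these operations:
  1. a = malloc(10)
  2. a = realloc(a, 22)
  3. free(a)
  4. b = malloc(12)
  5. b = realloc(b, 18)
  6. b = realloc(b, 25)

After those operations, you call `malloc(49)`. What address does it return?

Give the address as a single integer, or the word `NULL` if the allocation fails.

Answer: NULL

Derivation:
Op 1: a = malloc(10) -> a = 0; heap: [0-9 ALLOC][10-50 FREE]
Op 2: a = realloc(a, 22) -> a = 0; heap: [0-21 ALLOC][22-50 FREE]
Op 3: free(a) -> (freed a); heap: [0-50 FREE]
Op 4: b = malloc(12) -> b = 0; heap: [0-11 ALLOC][12-50 FREE]
Op 5: b = realloc(b, 18) -> b = 0; heap: [0-17 ALLOC][18-50 FREE]
Op 6: b = realloc(b, 25) -> b = 0; heap: [0-24 ALLOC][25-50 FREE]
malloc(49): first-fit scan over [0-24 ALLOC][25-50 FREE] -> NULL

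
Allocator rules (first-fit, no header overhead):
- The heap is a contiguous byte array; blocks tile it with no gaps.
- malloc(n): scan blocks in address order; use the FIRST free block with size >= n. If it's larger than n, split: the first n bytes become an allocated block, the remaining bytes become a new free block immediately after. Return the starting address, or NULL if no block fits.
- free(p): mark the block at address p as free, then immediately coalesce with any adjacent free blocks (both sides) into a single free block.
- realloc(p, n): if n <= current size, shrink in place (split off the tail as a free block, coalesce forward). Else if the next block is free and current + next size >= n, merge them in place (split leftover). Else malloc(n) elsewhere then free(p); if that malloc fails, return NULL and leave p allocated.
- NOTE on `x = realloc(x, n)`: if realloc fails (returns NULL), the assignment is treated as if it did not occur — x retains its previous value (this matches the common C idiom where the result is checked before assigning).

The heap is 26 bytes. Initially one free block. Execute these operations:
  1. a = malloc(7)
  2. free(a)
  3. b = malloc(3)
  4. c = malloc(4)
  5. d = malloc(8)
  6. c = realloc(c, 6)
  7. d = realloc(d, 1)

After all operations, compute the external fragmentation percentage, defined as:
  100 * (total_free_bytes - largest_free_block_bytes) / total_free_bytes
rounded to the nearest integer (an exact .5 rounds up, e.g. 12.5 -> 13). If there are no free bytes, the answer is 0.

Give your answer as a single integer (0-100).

Op 1: a = malloc(7) -> a = 0; heap: [0-6 ALLOC][7-25 FREE]
Op 2: free(a) -> (freed a); heap: [0-25 FREE]
Op 3: b = malloc(3) -> b = 0; heap: [0-2 ALLOC][3-25 FREE]
Op 4: c = malloc(4) -> c = 3; heap: [0-2 ALLOC][3-6 ALLOC][7-25 FREE]
Op 5: d = malloc(8) -> d = 7; heap: [0-2 ALLOC][3-6 ALLOC][7-14 ALLOC][15-25 FREE]
Op 6: c = realloc(c, 6) -> c = 15; heap: [0-2 ALLOC][3-6 FREE][7-14 ALLOC][15-20 ALLOC][21-25 FREE]
Op 7: d = realloc(d, 1) -> d = 7; heap: [0-2 ALLOC][3-6 FREE][7-7 ALLOC][8-14 FREE][15-20 ALLOC][21-25 FREE]
Free blocks: [4 7 5] total_free=16 largest=7 -> 100*(16-7)/16 = 900/16 = 56.25 -> rounds to 56

Answer: 56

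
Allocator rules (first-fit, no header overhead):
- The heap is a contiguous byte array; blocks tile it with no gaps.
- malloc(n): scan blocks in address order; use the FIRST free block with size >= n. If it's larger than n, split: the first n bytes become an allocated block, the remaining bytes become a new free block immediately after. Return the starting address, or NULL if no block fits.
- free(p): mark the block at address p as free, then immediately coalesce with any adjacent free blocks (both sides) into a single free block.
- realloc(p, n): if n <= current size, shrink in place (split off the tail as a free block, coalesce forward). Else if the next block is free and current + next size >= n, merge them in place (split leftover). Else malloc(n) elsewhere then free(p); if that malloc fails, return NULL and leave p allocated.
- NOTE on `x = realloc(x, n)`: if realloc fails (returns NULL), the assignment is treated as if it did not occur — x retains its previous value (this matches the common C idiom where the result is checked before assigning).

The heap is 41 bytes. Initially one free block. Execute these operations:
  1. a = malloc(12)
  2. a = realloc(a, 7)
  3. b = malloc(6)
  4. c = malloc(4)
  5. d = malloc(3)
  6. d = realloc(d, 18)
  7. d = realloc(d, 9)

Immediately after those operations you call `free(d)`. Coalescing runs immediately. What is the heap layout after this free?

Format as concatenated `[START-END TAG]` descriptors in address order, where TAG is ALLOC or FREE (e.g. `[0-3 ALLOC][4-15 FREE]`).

Op 1: a = malloc(12) -> a = 0; heap: [0-11 ALLOC][12-40 FREE]
Op 2: a = realloc(a, 7) -> a = 0; heap: [0-6 ALLOC][7-40 FREE]
Op 3: b = malloc(6) -> b = 7; heap: [0-6 ALLOC][7-12 ALLOC][13-40 FREE]
Op 4: c = malloc(4) -> c = 13; heap: [0-6 ALLOC][7-12 ALLOC][13-16 ALLOC][17-40 FREE]
Op 5: d = malloc(3) -> d = 17; heap: [0-6 ALLOC][7-12 ALLOC][13-16 ALLOC][17-19 ALLOC][20-40 FREE]
Op 6: d = realloc(d, 18) -> d = 17; heap: [0-6 ALLOC][7-12 ALLOC][13-16 ALLOC][17-34 ALLOC][35-40 FREE]
Op 7: d = realloc(d, 9) -> d = 17; heap: [0-6 ALLOC][7-12 ALLOC][13-16 ALLOC][17-25 ALLOC][26-40 FREE]
free(d): d = 17 -> block [17-25 ALLOC]; mark free, coalesce with adjacent free neighbors -> [0-6 ALLOC][7-12 ALLOC][13-16 ALLOC][17-40 FREE]

Answer: [0-6 ALLOC][7-12 ALLOC][13-16 ALLOC][17-40 FREE]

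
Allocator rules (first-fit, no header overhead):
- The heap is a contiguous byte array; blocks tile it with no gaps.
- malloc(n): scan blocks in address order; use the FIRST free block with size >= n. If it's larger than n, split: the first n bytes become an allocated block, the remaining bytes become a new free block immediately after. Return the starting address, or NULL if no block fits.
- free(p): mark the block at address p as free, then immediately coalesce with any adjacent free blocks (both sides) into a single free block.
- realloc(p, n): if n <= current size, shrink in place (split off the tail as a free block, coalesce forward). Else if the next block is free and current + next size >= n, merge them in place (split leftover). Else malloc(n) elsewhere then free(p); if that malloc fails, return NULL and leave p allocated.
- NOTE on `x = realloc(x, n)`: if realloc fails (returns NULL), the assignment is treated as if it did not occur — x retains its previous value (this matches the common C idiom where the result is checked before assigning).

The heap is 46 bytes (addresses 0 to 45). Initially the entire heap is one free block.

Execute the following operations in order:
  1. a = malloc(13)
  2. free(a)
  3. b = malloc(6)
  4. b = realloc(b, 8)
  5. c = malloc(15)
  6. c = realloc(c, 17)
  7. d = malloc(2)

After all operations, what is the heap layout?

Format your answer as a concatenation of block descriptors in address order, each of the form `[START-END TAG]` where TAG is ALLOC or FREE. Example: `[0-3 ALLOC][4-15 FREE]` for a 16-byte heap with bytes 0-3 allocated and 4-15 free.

Answer: [0-7 ALLOC][8-24 ALLOC][25-26 ALLOC][27-45 FREE]

Derivation:
Op 1: a = malloc(13) -> a = 0; heap: [0-12 ALLOC][13-45 FREE]
Op 2: free(a) -> (freed a); heap: [0-45 FREE]
Op 3: b = malloc(6) -> b = 0; heap: [0-5 ALLOC][6-45 FREE]
Op 4: b = realloc(b, 8) -> b = 0; heap: [0-7 ALLOC][8-45 FREE]
Op 5: c = malloc(15) -> c = 8; heap: [0-7 ALLOC][8-22 ALLOC][23-45 FREE]
Op 6: c = realloc(c, 17) -> c = 8; heap: [0-7 ALLOC][8-24 ALLOC][25-45 FREE]
Op 7: d = malloc(2) -> d = 25; heap: [0-7 ALLOC][8-24 ALLOC][25-26 ALLOC][27-45 FREE]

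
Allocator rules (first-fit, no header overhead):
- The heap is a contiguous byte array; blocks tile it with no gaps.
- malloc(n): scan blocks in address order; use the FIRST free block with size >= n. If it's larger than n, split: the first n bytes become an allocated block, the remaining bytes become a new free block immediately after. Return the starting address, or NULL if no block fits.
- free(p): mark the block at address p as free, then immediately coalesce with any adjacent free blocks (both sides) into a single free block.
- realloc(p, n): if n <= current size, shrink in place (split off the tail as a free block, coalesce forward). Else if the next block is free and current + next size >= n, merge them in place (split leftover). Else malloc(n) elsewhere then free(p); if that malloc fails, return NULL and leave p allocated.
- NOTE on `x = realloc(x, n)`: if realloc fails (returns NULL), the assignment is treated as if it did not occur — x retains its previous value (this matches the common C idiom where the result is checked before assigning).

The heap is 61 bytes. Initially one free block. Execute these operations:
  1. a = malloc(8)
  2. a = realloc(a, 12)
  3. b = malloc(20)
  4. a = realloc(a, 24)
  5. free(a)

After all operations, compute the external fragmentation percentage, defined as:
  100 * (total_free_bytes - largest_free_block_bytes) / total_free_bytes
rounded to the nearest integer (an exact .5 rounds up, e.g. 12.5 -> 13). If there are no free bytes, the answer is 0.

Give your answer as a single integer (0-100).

Answer: 29

Derivation:
Op 1: a = malloc(8) -> a = 0; heap: [0-7 ALLOC][8-60 FREE]
Op 2: a = realloc(a, 12) -> a = 0; heap: [0-11 ALLOC][12-60 FREE]
Op 3: b = malloc(20) -> b = 12; heap: [0-11 ALLOC][12-31 ALLOC][32-60 FREE]
Op 4: a = realloc(a, 24) -> a = 32; heap: [0-11 FREE][12-31 ALLOC][32-55 ALLOC][56-60 FREE]
Op 5: free(a) -> (freed a); heap: [0-11 FREE][12-31 ALLOC][32-60 FREE]
Free blocks: [12 29] total_free=41 largest=29 -> 100*(41-29)/41 = 1200/41 ≈ 29.268 -> rounds to 29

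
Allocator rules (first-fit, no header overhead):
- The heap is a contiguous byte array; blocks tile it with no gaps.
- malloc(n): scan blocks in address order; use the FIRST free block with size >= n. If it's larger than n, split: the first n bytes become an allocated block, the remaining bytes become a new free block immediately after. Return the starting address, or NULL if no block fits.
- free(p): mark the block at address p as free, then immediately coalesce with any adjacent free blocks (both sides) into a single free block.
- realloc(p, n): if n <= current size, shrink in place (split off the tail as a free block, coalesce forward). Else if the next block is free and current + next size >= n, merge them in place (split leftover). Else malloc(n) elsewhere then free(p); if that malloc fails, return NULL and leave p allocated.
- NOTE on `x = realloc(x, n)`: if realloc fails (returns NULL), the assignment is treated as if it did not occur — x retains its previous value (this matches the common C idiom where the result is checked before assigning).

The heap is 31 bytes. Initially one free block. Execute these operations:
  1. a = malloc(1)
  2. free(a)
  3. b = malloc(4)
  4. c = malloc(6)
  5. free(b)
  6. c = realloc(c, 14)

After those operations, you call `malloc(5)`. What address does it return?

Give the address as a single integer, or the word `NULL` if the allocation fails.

Op 1: a = malloc(1) -> a = 0; heap: [0-0 ALLOC][1-30 FREE]
Op 2: free(a) -> (freed a); heap: [0-30 FREE]
Op 3: b = malloc(4) -> b = 0; heap: [0-3 ALLOC][4-30 FREE]
Op 4: c = malloc(6) -> c = 4; heap: [0-3 ALLOC][4-9 ALLOC][10-30 FREE]
Op 5: free(b) -> (freed b); heap: [0-3 FREE][4-9 ALLOC][10-30 FREE]
Op 6: c = realloc(c, 14) -> c = 4; heap: [0-3 FREE][4-17 ALLOC][18-30 FREE]
malloc(5): first-fit scan over [0-3 FREE][4-17 ALLOC][18-30 FREE] -> 18

Answer: 18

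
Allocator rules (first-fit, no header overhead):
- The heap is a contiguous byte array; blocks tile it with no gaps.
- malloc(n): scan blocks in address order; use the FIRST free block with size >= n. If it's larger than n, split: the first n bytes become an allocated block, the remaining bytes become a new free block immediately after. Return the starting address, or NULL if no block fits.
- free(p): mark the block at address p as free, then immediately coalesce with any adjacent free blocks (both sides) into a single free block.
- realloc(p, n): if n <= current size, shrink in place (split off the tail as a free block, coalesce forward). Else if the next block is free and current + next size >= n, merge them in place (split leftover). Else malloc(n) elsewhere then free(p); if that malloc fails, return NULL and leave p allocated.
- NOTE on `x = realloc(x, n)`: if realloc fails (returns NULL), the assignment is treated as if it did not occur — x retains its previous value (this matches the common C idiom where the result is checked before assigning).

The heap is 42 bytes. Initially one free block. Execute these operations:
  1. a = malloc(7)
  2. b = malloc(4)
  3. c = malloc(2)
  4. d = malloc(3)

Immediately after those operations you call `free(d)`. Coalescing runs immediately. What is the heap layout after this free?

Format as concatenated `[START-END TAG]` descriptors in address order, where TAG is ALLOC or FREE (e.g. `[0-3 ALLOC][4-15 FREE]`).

Answer: [0-6 ALLOC][7-10 ALLOC][11-12 ALLOC][13-41 FREE]

Derivation:
Op 1: a = malloc(7) -> a = 0; heap: [0-6 ALLOC][7-41 FREE]
Op 2: b = malloc(4) -> b = 7; heap: [0-6 ALLOC][7-10 ALLOC][11-41 FREE]
Op 3: c = malloc(2) -> c = 11; heap: [0-6 ALLOC][7-10 ALLOC][11-12 ALLOC][13-41 FREE]
Op 4: d = malloc(3) -> d = 13; heap: [0-6 ALLOC][7-10 ALLOC][11-12 ALLOC][13-15 ALLOC][16-41 FREE]
free(d): d = 13 -> block [13-15 ALLOC]; mark free, coalesce with adjacent free neighbors -> [0-6 ALLOC][7-10 ALLOC][11-12 ALLOC][13-41 FREE]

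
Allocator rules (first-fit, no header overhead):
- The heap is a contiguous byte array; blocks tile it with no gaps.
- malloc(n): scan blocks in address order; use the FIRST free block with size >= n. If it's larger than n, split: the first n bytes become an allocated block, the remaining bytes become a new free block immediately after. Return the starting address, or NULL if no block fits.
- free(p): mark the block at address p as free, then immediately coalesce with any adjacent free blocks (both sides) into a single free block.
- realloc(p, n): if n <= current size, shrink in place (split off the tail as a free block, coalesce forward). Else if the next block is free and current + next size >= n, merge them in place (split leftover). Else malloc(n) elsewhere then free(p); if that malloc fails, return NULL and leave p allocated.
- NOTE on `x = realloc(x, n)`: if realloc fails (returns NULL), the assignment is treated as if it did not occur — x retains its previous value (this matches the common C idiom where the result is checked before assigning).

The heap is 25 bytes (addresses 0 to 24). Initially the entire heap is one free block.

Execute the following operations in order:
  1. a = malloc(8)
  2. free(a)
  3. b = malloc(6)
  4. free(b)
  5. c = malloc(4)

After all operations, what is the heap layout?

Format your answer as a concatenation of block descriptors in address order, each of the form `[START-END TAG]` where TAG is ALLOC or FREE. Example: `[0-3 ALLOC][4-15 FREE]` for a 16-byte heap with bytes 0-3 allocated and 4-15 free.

Answer: [0-3 ALLOC][4-24 FREE]

Derivation:
Op 1: a = malloc(8) -> a = 0; heap: [0-7 ALLOC][8-24 FREE]
Op 2: free(a) -> (freed a); heap: [0-24 FREE]
Op 3: b = malloc(6) -> b = 0; heap: [0-5 ALLOC][6-24 FREE]
Op 4: free(b) -> (freed b); heap: [0-24 FREE]
Op 5: c = malloc(4) -> c = 0; heap: [0-3 ALLOC][4-24 FREE]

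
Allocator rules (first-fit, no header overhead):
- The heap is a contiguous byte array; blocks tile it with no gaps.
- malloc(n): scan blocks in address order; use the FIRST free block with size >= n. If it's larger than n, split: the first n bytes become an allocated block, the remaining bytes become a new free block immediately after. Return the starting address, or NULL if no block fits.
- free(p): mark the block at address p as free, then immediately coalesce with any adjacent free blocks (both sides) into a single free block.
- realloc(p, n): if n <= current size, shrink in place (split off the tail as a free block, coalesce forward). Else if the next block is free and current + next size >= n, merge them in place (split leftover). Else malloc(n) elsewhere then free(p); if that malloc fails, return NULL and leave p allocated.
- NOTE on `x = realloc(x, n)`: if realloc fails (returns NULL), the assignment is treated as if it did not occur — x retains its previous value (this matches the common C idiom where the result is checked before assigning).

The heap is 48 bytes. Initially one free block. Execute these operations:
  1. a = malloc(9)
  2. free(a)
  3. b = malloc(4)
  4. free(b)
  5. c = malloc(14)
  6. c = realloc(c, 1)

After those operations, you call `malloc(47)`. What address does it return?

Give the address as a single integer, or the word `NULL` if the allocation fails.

Op 1: a = malloc(9) -> a = 0; heap: [0-8 ALLOC][9-47 FREE]
Op 2: free(a) -> (freed a); heap: [0-47 FREE]
Op 3: b = malloc(4) -> b = 0; heap: [0-3 ALLOC][4-47 FREE]
Op 4: free(b) -> (freed b); heap: [0-47 FREE]
Op 5: c = malloc(14) -> c = 0; heap: [0-13 ALLOC][14-47 FREE]
Op 6: c = realloc(c, 1) -> c = 0; heap: [0-0 ALLOC][1-47 FREE]
malloc(47): first-fit scan over [0-0 ALLOC][1-47 FREE] -> 1

Answer: 1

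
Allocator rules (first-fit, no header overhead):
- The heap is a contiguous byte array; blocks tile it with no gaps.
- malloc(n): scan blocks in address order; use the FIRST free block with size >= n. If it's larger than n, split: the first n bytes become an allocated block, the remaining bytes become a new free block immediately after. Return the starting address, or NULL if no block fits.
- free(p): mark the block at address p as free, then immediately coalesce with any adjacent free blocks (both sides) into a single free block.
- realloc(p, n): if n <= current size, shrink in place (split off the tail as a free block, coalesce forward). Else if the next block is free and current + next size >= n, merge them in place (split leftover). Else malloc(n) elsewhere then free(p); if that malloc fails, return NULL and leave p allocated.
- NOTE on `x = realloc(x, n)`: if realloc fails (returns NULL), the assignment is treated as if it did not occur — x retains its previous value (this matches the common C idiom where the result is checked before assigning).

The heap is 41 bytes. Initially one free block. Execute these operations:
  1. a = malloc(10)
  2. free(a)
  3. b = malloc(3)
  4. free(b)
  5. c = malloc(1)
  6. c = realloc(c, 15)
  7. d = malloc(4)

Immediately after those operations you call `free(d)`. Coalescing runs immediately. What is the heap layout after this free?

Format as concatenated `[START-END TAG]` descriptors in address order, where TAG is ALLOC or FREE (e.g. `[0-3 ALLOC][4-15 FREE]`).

Answer: [0-14 ALLOC][15-40 FREE]

Derivation:
Op 1: a = malloc(10) -> a = 0; heap: [0-9 ALLOC][10-40 FREE]
Op 2: free(a) -> (freed a); heap: [0-40 FREE]
Op 3: b = malloc(3) -> b = 0; heap: [0-2 ALLOC][3-40 FREE]
Op 4: free(b) -> (freed b); heap: [0-40 FREE]
Op 5: c = malloc(1) -> c = 0; heap: [0-0 ALLOC][1-40 FREE]
Op 6: c = realloc(c, 15) -> c = 0; heap: [0-14 ALLOC][15-40 FREE]
Op 7: d = malloc(4) -> d = 15; heap: [0-14 ALLOC][15-18 ALLOC][19-40 FREE]
free(d): d = 15 -> block [15-18 ALLOC]; mark free, coalesce with adjacent free neighbors -> [0-14 ALLOC][15-40 FREE]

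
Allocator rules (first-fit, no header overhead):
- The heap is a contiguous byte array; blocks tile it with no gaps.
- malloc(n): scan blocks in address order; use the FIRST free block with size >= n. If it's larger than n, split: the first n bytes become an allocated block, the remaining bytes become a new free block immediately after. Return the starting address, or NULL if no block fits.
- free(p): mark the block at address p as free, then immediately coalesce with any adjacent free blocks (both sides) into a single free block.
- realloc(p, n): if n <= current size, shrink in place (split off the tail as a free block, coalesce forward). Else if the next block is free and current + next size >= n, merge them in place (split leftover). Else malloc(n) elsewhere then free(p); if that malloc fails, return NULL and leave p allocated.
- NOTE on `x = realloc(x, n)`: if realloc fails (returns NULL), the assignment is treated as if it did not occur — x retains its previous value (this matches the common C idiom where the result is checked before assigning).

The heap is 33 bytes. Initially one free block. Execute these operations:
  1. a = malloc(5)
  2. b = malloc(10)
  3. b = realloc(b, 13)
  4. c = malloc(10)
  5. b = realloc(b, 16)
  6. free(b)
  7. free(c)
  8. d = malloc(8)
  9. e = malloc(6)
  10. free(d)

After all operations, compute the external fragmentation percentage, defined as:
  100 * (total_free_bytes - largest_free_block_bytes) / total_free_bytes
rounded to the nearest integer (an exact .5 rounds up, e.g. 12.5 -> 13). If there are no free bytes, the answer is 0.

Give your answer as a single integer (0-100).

Answer: 36

Derivation:
Op 1: a = malloc(5) -> a = 0; heap: [0-4 ALLOC][5-32 FREE]
Op 2: b = malloc(10) -> b = 5; heap: [0-4 ALLOC][5-14 ALLOC][15-32 FREE]
Op 3: b = realloc(b, 13) -> b = 5; heap: [0-4 ALLOC][5-17 ALLOC][18-32 FREE]
Op 4: c = malloc(10) -> c = 18; heap: [0-4 ALLOC][5-17 ALLOC][18-27 ALLOC][28-32 FREE]
Op 5: b = realloc(b, 16) -> NULL (b unchanged); heap: [0-4 ALLOC][5-17 ALLOC][18-27 ALLOC][28-32 FREE]
Op 6: free(b) -> (freed b); heap: [0-4 ALLOC][5-17 FREE][18-27 ALLOC][28-32 FREE]
Op 7: free(c) -> (freed c); heap: [0-4 ALLOC][5-32 FREE]
Op 8: d = malloc(8) -> d = 5; heap: [0-4 ALLOC][5-12 ALLOC][13-32 FREE]
Op 9: e = malloc(6) -> e = 13; heap: [0-4 ALLOC][5-12 ALLOC][13-18 ALLOC][19-32 FREE]
Op 10: free(d) -> (freed d); heap: [0-4 ALLOC][5-12 FREE][13-18 ALLOC][19-32 FREE]
Free blocks: [8 14] total_free=22 largest=14 -> 100*(22-14)/22 = 800/22 ≈ 36.364 -> rounds to 36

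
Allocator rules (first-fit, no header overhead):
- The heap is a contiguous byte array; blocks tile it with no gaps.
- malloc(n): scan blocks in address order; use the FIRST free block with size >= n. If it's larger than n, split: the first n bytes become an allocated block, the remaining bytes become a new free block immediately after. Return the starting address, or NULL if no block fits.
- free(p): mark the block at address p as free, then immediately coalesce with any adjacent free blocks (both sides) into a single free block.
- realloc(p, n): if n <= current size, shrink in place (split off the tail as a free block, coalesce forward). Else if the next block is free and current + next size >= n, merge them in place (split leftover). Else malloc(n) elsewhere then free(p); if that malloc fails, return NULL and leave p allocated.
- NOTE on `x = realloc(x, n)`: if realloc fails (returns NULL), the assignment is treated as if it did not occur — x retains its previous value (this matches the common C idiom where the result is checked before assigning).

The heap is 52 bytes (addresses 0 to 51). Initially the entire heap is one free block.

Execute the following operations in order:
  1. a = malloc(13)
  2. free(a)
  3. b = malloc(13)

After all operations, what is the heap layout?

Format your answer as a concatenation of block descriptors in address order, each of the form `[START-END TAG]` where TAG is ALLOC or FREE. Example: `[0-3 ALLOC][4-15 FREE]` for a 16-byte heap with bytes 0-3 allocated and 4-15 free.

Answer: [0-12 ALLOC][13-51 FREE]

Derivation:
Op 1: a = malloc(13) -> a = 0; heap: [0-12 ALLOC][13-51 FREE]
Op 2: free(a) -> (freed a); heap: [0-51 FREE]
Op 3: b = malloc(13) -> b = 0; heap: [0-12 ALLOC][13-51 FREE]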